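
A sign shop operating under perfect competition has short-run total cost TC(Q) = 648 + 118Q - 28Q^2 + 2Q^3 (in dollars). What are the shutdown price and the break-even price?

Shutdown price = $20; break-even price = $100

Shutdown price = min AVC. AVC = 118 - 28Q + 2Q^2, with vertex at Q = 7 and minimum $20.
ATC = 648/Q + 118 - 28Q + 2Q^2. Setting dATC/dQ = −648/Q^2 − 28 + 4Q = 0 gives Q = 9 (since 4·9^3 − 28·9^2 = 648).
min ATC = 648/9 + 118 − 28·9 + 2·9^2 = $100. That is the break-even price.
For $20 ≤ P < $100 the firm produces at a loss; below $20 it shuts down.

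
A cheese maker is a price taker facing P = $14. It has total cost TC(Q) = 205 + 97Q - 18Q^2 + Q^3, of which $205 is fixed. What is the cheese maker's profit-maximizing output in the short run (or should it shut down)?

Shut down

From TC, MC = TC'(Q) = 97 - 36Q + 3Q^2 and AVC = VC/Q = 97 - 18Q + Q^2.
The AVC parabola has its vertex at Q = 18/2 = 9, where AVC = 97 - 18·9 + 9^2 = $16.
Since P = $14 < min AVC = $16, price fails to cover variable cost at any output.
Shutting down limits the loss to fixed cost, $205.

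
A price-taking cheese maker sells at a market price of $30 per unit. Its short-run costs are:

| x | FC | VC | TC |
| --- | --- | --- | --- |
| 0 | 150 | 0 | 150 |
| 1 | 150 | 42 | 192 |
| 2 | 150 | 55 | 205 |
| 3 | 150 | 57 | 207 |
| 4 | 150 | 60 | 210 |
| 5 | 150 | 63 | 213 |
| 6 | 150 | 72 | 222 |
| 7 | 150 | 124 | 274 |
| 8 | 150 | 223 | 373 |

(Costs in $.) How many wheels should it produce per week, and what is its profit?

x = 6; profit = -$42

Compute π = P·x − TC at each output: x=0: -150; x=1: -162; x=2: -145; x=3: -117; x=4: -90; x=5: -63; x=6: -42; x=7: -64; x=8: -133.
Profit is maximized at x = 6. AVC there is 72/6 = $12 ≤ P, so producing beats shutting down (which would give -$150).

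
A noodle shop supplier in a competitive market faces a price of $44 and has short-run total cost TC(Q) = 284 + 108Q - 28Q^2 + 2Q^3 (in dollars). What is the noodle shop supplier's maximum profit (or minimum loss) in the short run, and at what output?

AVC = 108 - 28Q + 2Q^2 has its minimum $10 at Q = 7; price $44 clears that bar, so the firm operates.
MC = 108 - 56Q + 6Q^2. Setting P = MC and taking the root on the rising branch gives Q* = 8.
TR = 44·8 = 352. TC = 284 + 96 = 380. Profit = 352 − 380 = -$28.
Shutting down would mean losing the fixed cost of $284, so operating at a loss of $28 is better by $256.

Profit = -$28 at Q = 8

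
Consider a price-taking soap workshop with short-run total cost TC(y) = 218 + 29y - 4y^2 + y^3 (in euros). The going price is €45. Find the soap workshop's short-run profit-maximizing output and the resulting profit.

AVC = 29 - 4y + y^2; min AVC = €25 at y = 2. Since P = €45 ≥ min AVC, the firm produces.
With MC = 29 - 8y + 3y^2, P = MC on the upward-sloping part at y* = 4.
TR = 45·4 = 180. TC = 218 + 116 = 334. Profit = 180 − 334 = -€154.
By producing, the firm covers all variable cost plus €64 of fixed cost; shutting down would lose the full €218.

Profit = -€154 at y = 4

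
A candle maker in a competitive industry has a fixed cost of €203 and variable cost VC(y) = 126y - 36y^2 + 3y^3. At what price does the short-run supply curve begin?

€18 per unit

The firm shuts down when price falls below the minimum of average variable cost. AVC = VC/y = 126 - 36y + 3y^2.
dAVC/dy = -36 + 6y = 0 gives y = 6. min AVC = 126 - 36·6 + 3·6^2 = 18.
The firm shuts down for any P below €18.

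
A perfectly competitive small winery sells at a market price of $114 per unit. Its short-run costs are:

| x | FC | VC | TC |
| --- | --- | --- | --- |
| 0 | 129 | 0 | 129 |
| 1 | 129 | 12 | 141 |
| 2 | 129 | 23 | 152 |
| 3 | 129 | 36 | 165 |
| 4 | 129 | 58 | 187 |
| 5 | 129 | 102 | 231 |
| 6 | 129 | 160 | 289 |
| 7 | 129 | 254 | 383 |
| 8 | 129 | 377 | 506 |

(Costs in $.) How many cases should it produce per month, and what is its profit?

Profit at each row (π = 114x − TC): x=0: -129; x=1: -27; x=2: 76; x=3: 177; x=4: 269; x=5: 339; x=6: 395; x=7: 415; x=8: 406.
Profit is maximized at x = 7. AVC there is 254/7 = $36.29 ≤ P, so producing beats shutting down (which would give -$129).

x = 7; profit = $415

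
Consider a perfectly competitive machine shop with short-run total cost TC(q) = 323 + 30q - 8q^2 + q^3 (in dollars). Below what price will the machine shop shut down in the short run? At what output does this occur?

Short-run supply begins at min AVC. From VC = 30q - 8q^2 + q^3, AVC = 30 - 8q + q^2.
dAVC/dq = -8 + 2q = 0 gives q = 4. min AVC = 30 - 8·4 + 4^2 = 14.
So the shutdown price is $14.

$14 per unit, at q = 4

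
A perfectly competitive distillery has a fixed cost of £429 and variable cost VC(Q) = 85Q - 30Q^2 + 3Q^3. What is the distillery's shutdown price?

The shutdown price is the minimum of AVC. VC = 85Q - 30Q^2 + 3Q^3, so AVC = 85 - 30Q + 3Q^2.
At the minimum of AVC, MC = AVC. MC = 85 - 60Q + 9Q^2; setting MC = AVC gives 6Q^2 - 30Q = 0, so Q = 5. min AVC = 10.
For P < £10 the firm produces nothing.

£10 per unit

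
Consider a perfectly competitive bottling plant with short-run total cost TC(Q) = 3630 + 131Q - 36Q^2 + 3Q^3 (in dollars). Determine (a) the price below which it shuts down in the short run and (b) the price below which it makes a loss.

Shutdown price = $23; break-even price = $428

Shutdown price = min AVC. AVC = 131 - 36Q + 3Q^2, with vertex at Q = 6 and minimum $23.
ATC = 3630/Q + 131 - 36Q + 3Q^2. Setting dATC/dQ = −3630/Q^2 − 36 + 6Q = 0 gives Q = 11 (since 6·11^3 − 36·11^2 = 3630).
min ATC = 3630/11 + 131 − 36·11 + 3·11^2 = $428. That is the break-even price.
Between these two prices the firm operates at a loss; above $428 it earns a profit.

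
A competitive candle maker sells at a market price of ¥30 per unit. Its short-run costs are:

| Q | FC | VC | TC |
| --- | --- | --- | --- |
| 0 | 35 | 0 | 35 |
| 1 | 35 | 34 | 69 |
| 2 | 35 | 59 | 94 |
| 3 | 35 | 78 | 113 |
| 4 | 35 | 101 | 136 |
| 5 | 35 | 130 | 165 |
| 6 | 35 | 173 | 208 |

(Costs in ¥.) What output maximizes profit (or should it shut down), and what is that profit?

Profit at each row (π = 30Q − TC): Q=0: -35; Q=1: -39; Q=2: -34; Q=3: -23; Q=4: -16; Q=5: -15; Q=6: -28.
Profit is maximized at Q = 5. AVC there is 130/5 = ¥26 ≤ P, so producing beats shutting down (which would give -¥35).

Q = 5; profit = -¥15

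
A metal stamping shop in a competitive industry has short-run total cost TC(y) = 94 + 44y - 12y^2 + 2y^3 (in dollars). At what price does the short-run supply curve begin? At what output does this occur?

$26 per unit, at y = 3

Short-run supply begins at min AVC. From VC = 44y - 12y^2 + 2y^3, AVC = 44 - 12y + 2y^2.
dAVC/dy = -12 + 4y = 0 gives y = 3. min AVC = 44 - 12·3 + 2·3^2 = 26.
For P < $26 the firm produces nothing.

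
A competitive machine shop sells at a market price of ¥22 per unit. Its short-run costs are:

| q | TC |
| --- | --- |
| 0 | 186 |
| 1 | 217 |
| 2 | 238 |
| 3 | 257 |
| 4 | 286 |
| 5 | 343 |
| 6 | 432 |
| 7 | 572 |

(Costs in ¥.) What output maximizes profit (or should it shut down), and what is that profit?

Tabulate TR − TC: q=0: -186; q=1: -195; q=2: -194; q=3: -191; q=4: -198; q=5: -233; q=6: -300; q=7: -418.
Profit is highest at q = 0. Equivalently, the lowest AVC in the table is 71/3 ≈ ¥23.67 at q = 3, and P = ¥22 falls below it — price never covers variable cost, so the firm shuts down and loses only its fixed cost.

q = 0 (shut down); profit = -¥186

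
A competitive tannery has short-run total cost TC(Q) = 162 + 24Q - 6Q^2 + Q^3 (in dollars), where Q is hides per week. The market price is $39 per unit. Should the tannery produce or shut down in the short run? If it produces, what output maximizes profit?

Variable cost is VC = 24Q - 6Q^2 + Q^3, so AVC = VC/Q = 24 - 6Q + Q^2 and MC = dTC/dQ = 24 - 12Q + 3Q^2.
AVC is minimized where dAVC/dQ = -6 + 2Q = 0, at Q = 3; min AVC = 24 - 6·3 + 3^2 = $15.
Because $39 ≥ $15, revenue can cover variable cost; the firm operates.
Solving P = MC: -15 - 12Q + 3Q^2 = 0 ⇒ Q = -1 or 5. On the upward-sloping branch, Q* = 5.
Check: AVC at Q = 5 is $19 ≤ P, so revenue covers variable cost.
Profit = P·Q − TC = 39·5 − 257 = -$62, a loss, but smaller than the $162 fixed cost the firm would lose by shutting down.

Produce at Q = 5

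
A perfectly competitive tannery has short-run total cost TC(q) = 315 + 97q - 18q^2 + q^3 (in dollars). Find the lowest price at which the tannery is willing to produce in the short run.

The firm shuts down when price falls below the minimum of average variable cost. AVC = VC/q = 97 - 18q + q^2.
dAVC/dq = -18 + 2q = 0 gives q = 9. min AVC = 97 - 18·9 + 9^2 = 16.
So the shutdown price is $16.

$16 per unit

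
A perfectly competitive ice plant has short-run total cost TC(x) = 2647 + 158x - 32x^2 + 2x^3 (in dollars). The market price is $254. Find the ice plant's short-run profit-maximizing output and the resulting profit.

Profit = -$343 at x = 12

AVC = 158 - 32x + 2x^2 has its minimum $30 at x = 8; price $254 clears that bar, so the firm operates.
MC = 158 - 64x + 6x^2. Setting P = MC and taking the root on the rising branch gives x* = 12.
TR = 254·12 = 3048. TC = 2647 + 744 = 3391. Profit = 3048 − 3391 = -$343.
That loss of $343 beats the $2647 the firm would lose by shutting down; producing recovers $2304 of fixed cost.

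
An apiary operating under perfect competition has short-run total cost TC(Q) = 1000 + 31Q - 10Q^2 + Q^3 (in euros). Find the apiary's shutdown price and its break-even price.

Shutdown price = min AVC. AVC = 31 - 10Q + Q^2, with vertex at Q = 5 and minimum €6.
ATC = 1000/Q + 31 - 10Q + Q^2. Setting dATC/dQ = −1000/Q^2 − 10 + 2Q = 0 gives Q = 10 (since 2·10^3 − 10·10^2 = 1000).
min ATC = 1000/10 + 31 − 10·10 + 10^2 = €131. That is the break-even price.
For €6 ≤ P < €131 the firm produces at a loss; below €6 it shuts down.

Shutdown price = €6; break-even price = €131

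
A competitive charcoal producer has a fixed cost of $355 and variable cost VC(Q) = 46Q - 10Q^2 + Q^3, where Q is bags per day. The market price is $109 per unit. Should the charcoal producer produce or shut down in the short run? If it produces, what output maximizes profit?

Variable cost is VC = 46Q - 10Q^2 + Q^3, so AVC = VC/Q = 46 - 10Q + Q^2 and MC = dTC/dQ = 46 - 20Q + 3Q^2.
AVC is minimized where dAVC/dQ = -10 + 2Q = 0, at Q = 5; min AVC = 46 - 10·5 + 5^2 = $21.
Because $109 ≥ $21, revenue can cover variable cost; the firm operates.
P = MC gives -63 - 20Q + 3Q^2 = 0, with roots -7/3 and 9. Take the larger (rising MC): Q* = 9.
Check: AVC at Q = 9 is $37 ≤ P, so revenue covers variable cost.
Profit = P·Q − TC = 109·9 − 688 = $293.

Produce at Q = 9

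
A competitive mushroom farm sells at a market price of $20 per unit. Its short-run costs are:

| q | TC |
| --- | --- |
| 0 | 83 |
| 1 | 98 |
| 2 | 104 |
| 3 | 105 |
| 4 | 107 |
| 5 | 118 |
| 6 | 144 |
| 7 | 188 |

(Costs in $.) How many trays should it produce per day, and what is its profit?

Compute π = P·q − TC at each output: q=0: -83; q=1: -78; q=2: -64; q=3: -45; q=4: -27; q=5: -18; q=6: -24; q=7: -48.
Profit is maximized at q = 5. AVC there is 35/5 = $7 ≤ P, so producing beats shutting down (which would give -$83).

q = 5; profit = -$18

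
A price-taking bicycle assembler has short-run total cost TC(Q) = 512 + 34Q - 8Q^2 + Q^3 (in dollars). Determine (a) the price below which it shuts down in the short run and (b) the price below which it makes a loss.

AVC = 34 - 8Q + Q^2; minimized at Q = 4, giving min AVC = $18. That is the shutdown price.
ATC = 512/Q + 34 - 8Q + Q^2. Setting dATC/dQ = −512/Q^2 − 8 + 2Q = 0 gives Q = 8 (since 2·8^3 − 8·8^2 = 512).
min ATC = 512/8 + 34 − 8·8 + 8^2 = $98. That is the break-even price.
For $18 ≤ P < $98 the firm produces at a loss; below $18 it shuts down.

Shutdown price = $18; break-even price = $98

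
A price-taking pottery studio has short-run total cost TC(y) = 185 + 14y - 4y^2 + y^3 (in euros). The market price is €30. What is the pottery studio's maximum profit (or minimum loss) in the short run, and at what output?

Profit = -€121 at y = 4

AVC = 14 - 4y + y^2; min AVC = €10 at y = 2. Since P = €30 ≥ min AVC, the firm produces.
With MC = 14 - 8y + 3y^2, P = MC on the upward-sloping part at y* = 4.
TR = 30·4 = 120. TC = 185 + 56 = 241. Profit = 120 − 241 = -€121.
By producing, the firm covers all variable cost plus €64 of fixed cost; shutting down would lose the full €185.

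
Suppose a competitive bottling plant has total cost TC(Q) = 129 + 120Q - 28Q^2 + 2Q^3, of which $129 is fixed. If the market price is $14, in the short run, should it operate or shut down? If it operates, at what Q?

Strip out fixed cost: VC = 120Q - 28Q^2 + 2Q^3. Then AVC = 120 - 28Q + 2Q^2 and MC = 120 - 56Q + 6Q^2.
AVC hits its minimum where MC = AVC, at Q = 7, giving min AVC = 120 - 28·7 + 2·7^2 = $22.
Since P = $14 < min AVC = $22, price fails to cover variable cost at any output.
Best response: produce nothing and absorb the $129 fixed cost.

Shut down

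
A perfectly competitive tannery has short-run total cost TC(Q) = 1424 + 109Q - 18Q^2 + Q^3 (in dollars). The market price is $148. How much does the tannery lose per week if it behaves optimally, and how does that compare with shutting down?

AVC = 109 - 18Q + Q^2; min AVC = $28 at Q = 9. Since P = $148 ≥ min AVC, the firm produces.
MC = 109 - 36Q + 3Q^2. Setting P = MC and taking the root on the rising branch gives Q* = 13.
TR = 148·13 = 1924. TC = 1424 + 572 = 1996. Profit = 1924 − 1996 = -$72.
That loss of $72 beats the $1424 the firm would lose by shutting down; producing recovers $1352 of fixed cost.

Profit = -$72 at Q = 13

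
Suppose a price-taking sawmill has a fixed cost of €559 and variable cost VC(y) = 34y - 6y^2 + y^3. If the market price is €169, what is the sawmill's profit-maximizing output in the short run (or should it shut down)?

Produce at y = 9

Variable cost is VC = 34y - 6y^2 + y^3, so AVC = VC/y = 34 - 6y + y^2 and MC = dTC/dy = 34 - 12y + 3y^2.
AVC is minimized where dAVC/dy = -6 + 2y = 0, at y = 3; min AVC = 34 - 6·3 + 3^2 = €25.
Since P = €169 ≥ min AVC = €25, price covers variable cost and the firm should produce.
P = MC gives -135 - 12y + 3y^2 = 0, with roots -5 and 9. Take the larger (rising MC): y* = 9.
Check: AVC at y = 9 is €61 ≤ P, so revenue covers variable cost.
Profit = P·y − TC = 169·9 − 1108 = €413.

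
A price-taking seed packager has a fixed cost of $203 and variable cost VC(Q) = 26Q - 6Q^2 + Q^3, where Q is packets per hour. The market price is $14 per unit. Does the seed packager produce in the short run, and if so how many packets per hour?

From TC, MC = TC'(Q) = 26 - 12Q + 3Q^2 and AVC = VC/Q = 26 - 6Q + Q^2.
AVC is minimized where dAVC/dQ = -6 + 2Q = 0, at Q = 3; min AVC = 26 - 6·3 + 3^2 = $17.
P = $14 lies below min AVC = $17; no output level covers variable cost.
The firm minimizes its loss by shutting down and losing only its fixed cost of $203.

Shut down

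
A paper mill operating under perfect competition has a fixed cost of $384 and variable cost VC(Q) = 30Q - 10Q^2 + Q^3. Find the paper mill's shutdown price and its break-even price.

Shutdown price = $5; break-even price = $62

AVC = 30 - 10Q + Q^2; minimized at Q = 5, giving min AVC = $5. That is the shutdown price.
ATC = 384/Q + 30 - 10Q + Q^2. Setting dATC/dQ = −384/Q^2 − 10 + 2Q = 0 gives Q = 8 (since 2·8^3 − 10·8^2 = 384).
min ATC = 384/8 + 30 − 10·8 + 8^2 = $62. That is the break-even price.
For $5 ≤ P < $62 the firm produces at a loss; below $5 it shuts down.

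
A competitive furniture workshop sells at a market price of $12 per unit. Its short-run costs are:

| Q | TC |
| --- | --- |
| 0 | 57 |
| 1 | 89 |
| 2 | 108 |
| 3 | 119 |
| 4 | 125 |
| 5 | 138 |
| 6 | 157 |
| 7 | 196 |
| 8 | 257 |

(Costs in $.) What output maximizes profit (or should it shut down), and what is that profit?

Tabulate TR − TC: Q=0: -57; Q=1: -77; Q=2: -84; Q=3: -83; Q=4: -77; Q=5: -78; Q=6: -85; Q=7: -112; Q=8: -161.
Profit is highest at Q = 0. Equivalently, the lowest AVC in the table is 81/5 ≈ $16.20 at Q = 5, and P = $12 falls below it — price never covers variable cost, so the firm shuts down and loses only its fixed cost.

Q = 0 (shut down); profit = -$57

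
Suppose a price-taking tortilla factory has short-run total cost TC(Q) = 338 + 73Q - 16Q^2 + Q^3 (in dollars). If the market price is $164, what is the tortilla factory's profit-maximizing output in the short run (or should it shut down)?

Variable cost is VC = 73Q - 16Q^2 + Q^3, so AVC = VC/Q = 73 - 16Q + Q^2 and MC = dTC/dQ = 73 - 32Q + 3Q^2.
The AVC parabola has its vertex at Q = 16/2 = 8, where AVC = 73 - 16·8 + 8^2 = $9.
Because $164 ≥ $9, revenue can cover variable cost; the firm operates.
Solving P = MC: -91 - 32Q + 3Q^2 = 0 ⇒ Q = -7/3 or 13. On the upward-sloping branch, Q* = 13.
Check: AVC at Q = 13 is $34 ≤ P, so revenue covers variable cost.
Profit = P·Q − TC = 164·13 − 780 = $1352.

Produce at Q = 13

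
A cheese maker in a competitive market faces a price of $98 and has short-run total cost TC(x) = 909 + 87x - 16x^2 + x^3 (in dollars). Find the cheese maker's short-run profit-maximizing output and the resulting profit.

Profit = -$183 at x = 11

AVC = 87 - 16x + x^2 has its minimum $23 at x = 8; price $98 clears that bar, so the firm operates.
MC = 87 - 32x + 3x^2. Setting P = MC and taking the root on the rising branch gives x* = 11.
TR = 98·11 = 1078. TC = 909 + 352 = 1261. Profit = 1078 − 1261 = -$183.
That loss of $183 beats the $909 the firm would lose by shutting down; producing recovers $726 of fixed cost.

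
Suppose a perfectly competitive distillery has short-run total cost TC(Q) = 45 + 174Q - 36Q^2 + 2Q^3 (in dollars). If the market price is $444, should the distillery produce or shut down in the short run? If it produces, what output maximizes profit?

Produce at Q = 15

From TC, MC = TC'(Q) = 174 - 72Q + 6Q^2 and AVC = VC/Q = 174 - 36Q + 2Q^2.
The AVC parabola has its vertex at Q = 36/4 = 9, where AVC = 174 - 36·9 + 2·9^2 = $12.
P = $444 exceeds min AVC = $12, so the firm stays open.
P = MC gives -270 - 72Q + 6Q^2 = 0, with roots -3 and 15. Take the larger (rising MC): Q* = 15.
Check: AVC at Q = 15 is $84 ≤ P, so revenue covers variable cost.
Profit = P·Q − TC = 444·15 − 1305 = $5355.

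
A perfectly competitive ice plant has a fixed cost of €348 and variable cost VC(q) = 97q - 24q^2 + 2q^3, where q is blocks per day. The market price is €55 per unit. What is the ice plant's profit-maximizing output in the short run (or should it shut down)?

Produce at q = 7

From TC, MC = TC'(q) = 97 - 48q + 6q^2 and AVC = VC/q = 97 - 24q + 2q^2.
AVC is minimized where dAVC/dq = -24 + 4q = 0, at q = 6; min AVC = 97 - 24·6 + 2·6^2 = €25.
Since P = €55 ≥ min AVC = €25, price covers variable cost and the firm should produce.
Solving P = MC: 42 - 48q + 6q^2 = 0 ⇒ q = 1 or 7. On the upward-sloping branch, q* = 7.
Check: AVC at q = 7 is €27 ≤ P, so revenue covers variable cost.
Profit = P·q − TC = 55·7 − 537 = -€152, a loss, but smaller than the €348 fixed cost the firm would lose by shutting down.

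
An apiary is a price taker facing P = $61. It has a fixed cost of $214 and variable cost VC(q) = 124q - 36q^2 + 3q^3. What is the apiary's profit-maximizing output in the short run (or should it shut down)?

Produce at q = 7

Variable cost is VC = 124q - 36q^2 + 3q^3, so AVC = VC/q = 124 - 36q + 3q^2 and MC = dTC/dq = 124 - 72q + 9q^2.
The AVC parabola has its vertex at q = 36/6 = 6, where AVC = 124 - 36·6 + 3·6^2 = $16.
Because $61 ≥ $16, revenue can cover variable cost; the firm operates.
Solving P = MC: 63 - 72q + 9q^2 = 0 ⇒ q = 1 or 7. On the upward-sloping branch, q* = 7.
Check: AVC at q = 7 is $19 ≤ P, so revenue covers variable cost.
Profit = P·q − TC = 61·7 − 347 = $80.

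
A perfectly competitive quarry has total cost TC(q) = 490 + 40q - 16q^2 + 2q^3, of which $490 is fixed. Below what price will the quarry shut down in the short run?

$8 per unit

The firm shuts down when price falls below the minimum of average variable cost. AVC = VC/q = 40 - 16q + 2q^2.
dAVC/dq = -16 + 4q = 0 gives q = 4. min AVC = 40 - 16·4 + 2·4^2 = 8.
The firm shuts down for any P below $8.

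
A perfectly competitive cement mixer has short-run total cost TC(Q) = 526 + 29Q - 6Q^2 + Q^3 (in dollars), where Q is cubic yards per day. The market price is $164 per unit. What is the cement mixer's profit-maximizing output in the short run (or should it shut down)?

Variable cost is VC = 29Q - 6Q^2 + Q^3, so AVC = VC/Q = 29 - 6Q + Q^2 and MC = dTC/dQ = 29 - 12Q + 3Q^2.
AVC is minimized where dAVC/dQ = -6 + 2Q = 0, at Q = 3; min AVC = 29 - 6·3 + 3^2 = $20.
Since P = $164 ≥ min AVC = $20, price covers variable cost and the firm should produce.
P = MC gives -135 - 12Q + 3Q^2 = 0, with roots -5 and 9. Take the larger (rising MC): Q* = 9.
Check: AVC at Q = 9 is $56 ≤ P, so revenue covers variable cost.
Profit = P·Q − TC = 164·9 − 1030 = $446.

Produce at Q = 9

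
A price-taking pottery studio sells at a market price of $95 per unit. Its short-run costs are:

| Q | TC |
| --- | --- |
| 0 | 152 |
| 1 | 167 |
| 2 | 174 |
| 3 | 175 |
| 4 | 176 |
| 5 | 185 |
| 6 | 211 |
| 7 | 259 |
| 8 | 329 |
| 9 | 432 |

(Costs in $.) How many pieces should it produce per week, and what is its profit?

Q = 8; profit = $431

Profit at each row (π = 95Q − TC): Q=0: -152; Q=1: -72; Q=2: 16; Q=3: 110; Q=4: 204; Q=5: 290; Q=6: 359; Q=7: 406; Q=8: 431; Q=9: 423.
Profit is maximized at Q = 8. AVC there is 177/8 = $22.12 ≤ P, so producing beats shutting down (which would give -$152).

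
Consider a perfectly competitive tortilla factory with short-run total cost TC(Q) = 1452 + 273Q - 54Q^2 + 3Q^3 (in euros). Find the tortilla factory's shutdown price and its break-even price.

Shutdown price = €30; break-even price = €174

AVC = 273 - 54Q + 3Q^2; minimized at Q = 9, giving min AVC = €30. That is the shutdown price.
ATC = 1452/Q + 273 - 54Q + 3Q^2. Setting dATC/dQ = −1452/Q^2 − 54 + 6Q = 0 gives Q = 11 (since 6·11^3 − 54·11^2 = 1452).
min ATC = 1452/11 + 273 − 54·11 + 3·11^2 = €174. That is the break-even price.
For €30 ≤ P < €174 the firm produces at a loss; below €30 it shuts down.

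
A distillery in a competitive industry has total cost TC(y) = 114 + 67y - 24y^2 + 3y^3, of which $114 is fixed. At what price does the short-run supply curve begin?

The shutdown price is the minimum of AVC. VC = 67y - 24y^2 + 3y^3, so AVC = 67 - 24y + 3y^2.
dAVC/dy = -24 + 6y = 0 gives y = 4. min AVC = 67 - 24·4 + 3·4^2 = 19.
For P < $19 the firm produces nothing.

$19 per unit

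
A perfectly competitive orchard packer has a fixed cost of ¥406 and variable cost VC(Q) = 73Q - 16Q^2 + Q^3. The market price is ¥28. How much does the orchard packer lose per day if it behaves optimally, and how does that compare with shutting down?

Profit = -¥244 at Q = 9

AVC = 73 - 16Q + Q^2 has its minimum ¥9 at Q = 8; price ¥28 clears that bar, so the firm operates.
With MC = 73 - 32Q + 3Q^2, P = MC on the upward-sloping part at Q* = 9.
TR = 28·9 = 252. TC = 406 + 90 = 496. Profit = 252 − 496 = -¥244.
That loss of ¥244 beats the ¥406 the firm would lose by shutting down; producing recovers ¥162 of fixed cost.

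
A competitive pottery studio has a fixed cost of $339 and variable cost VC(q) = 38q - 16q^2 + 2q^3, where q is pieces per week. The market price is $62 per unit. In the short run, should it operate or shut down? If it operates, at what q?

Variable cost is VC = 38q - 16q^2 + 2q^3, so AVC = VC/q = 38 - 16q + 2q^2 and MC = dTC/dq = 38 - 32q + 6q^2.
AVC is minimized where dAVC/dq = -16 + 4q = 0, at q = 4; min AVC = 38 - 16·4 + 2·4^2 = $6.
Since P = $62 ≥ min AVC = $6, price covers variable cost and the firm should produce.
P = MC gives -24 - 32q + 6q^2 = 0, with roots -2/3 and 6. Take the larger (rising MC): q* = 6.
Check: AVC at q = 6 is $14 ≤ P, so revenue covers variable cost.
Profit = P·q − TC = 62·6 − 423 = -$51, a loss, but smaller than the $339 fixed cost the firm would lose by shutting down.

Produce at q = 6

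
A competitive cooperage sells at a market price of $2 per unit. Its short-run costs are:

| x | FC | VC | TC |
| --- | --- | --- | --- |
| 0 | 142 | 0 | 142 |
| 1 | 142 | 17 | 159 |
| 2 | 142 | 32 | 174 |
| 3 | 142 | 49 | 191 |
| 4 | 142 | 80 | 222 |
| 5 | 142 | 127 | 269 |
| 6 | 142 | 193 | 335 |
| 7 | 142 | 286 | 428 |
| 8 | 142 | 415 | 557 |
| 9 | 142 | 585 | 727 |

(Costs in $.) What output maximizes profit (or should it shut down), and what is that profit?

Profit at each row (π = 2x − TC): x=0: -142; x=1: -157; x=2: -170; x=3: -185; x=4: -214; x=5: -259; x=6: -323; x=7: -414; x=8: -541; x=9: -709.
Profit is highest at x = 0. Equivalently, the lowest AVC in the table is 32/2 ≈ $16 at x = 2, and P = $2 falls below it — price never covers variable cost, so the firm shuts down and loses only its fixed cost.

x = 0 (shut down); profit = -$142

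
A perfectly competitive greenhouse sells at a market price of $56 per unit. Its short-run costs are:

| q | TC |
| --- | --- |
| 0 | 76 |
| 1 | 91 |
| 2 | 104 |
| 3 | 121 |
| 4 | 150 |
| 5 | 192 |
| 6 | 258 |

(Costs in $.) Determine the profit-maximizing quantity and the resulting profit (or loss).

Tabulate TR − TC: q=0: -76; q=1: -35; q=2: 8; q=3: 47; q=4: 74; q=5: 88; q=6: 78.
Profit is maximized at q = 5. AVC there is 116/5 = $23.20 ≤ P, so producing beats shutting down (which would give -$76).

q = 5; profit = $88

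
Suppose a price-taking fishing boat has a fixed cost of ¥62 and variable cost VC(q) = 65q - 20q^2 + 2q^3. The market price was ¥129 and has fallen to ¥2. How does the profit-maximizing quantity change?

MC = 65 - 40q + 6q^2; the shutdown threshold is min AVC = ¥15 (at q = 5).
At P = ¥129 ≥ min AVC, set P = MC on the rising branch: q = 8.
At P = ¥2 < min AVC = ¥15, price no longer covers variable cost at any output, so the firm shuts down: q = 0.

Output falls from 8 to 0 (the firm shuts down)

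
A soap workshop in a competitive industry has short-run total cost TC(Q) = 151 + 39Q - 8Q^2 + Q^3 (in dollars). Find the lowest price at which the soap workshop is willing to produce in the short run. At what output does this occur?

$23 per unit, at Q = 4

Short-run supply begins at min AVC. From VC = 39Q - 8Q^2 + Q^3, AVC = 39 - 8Q + Q^2.
dAVC/dQ = -8 + 2Q = 0 gives Q = 4. min AVC = 39 - 8·4 + 4^2 = 23.
So the shutdown price is $23.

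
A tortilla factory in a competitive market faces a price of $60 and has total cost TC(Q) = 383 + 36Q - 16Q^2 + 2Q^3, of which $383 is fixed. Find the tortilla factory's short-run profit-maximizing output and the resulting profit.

Profit = -$95 at Q = 6

AVC = 36 - 16Q + 2Q^2 has its minimum $4 at Q = 4; price $60 clears that bar, so the firm operates.
MC = 36 - 32Q + 6Q^2. Setting P = MC and taking the root on the rising branch gives Q* = 6.
TR = 60·6 = 360. TC = 383 + 72 = 455. Profit = 360 − 455 = -$95.
By producing, the firm covers all variable cost plus $288 of fixed cost; shutting down would lose the full $383.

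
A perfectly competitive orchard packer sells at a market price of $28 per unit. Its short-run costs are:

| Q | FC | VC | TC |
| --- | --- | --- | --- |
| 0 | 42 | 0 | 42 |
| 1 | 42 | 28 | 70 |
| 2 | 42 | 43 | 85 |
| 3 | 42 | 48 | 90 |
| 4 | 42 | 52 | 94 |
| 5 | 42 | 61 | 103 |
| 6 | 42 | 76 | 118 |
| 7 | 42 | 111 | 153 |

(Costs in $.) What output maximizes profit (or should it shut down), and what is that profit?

Q = 6; profit = $50

Tabulate TR − TC: Q=0: -42; Q=1: -42; Q=2: -29; Q=3: -6; Q=4: 18; Q=5: 37; Q=6: 50; Q=7: 43.
Profit is maximized at Q = 6. AVC there is 76/6 = $12.67 ≤ P, so producing beats shutting down (which would give -$42).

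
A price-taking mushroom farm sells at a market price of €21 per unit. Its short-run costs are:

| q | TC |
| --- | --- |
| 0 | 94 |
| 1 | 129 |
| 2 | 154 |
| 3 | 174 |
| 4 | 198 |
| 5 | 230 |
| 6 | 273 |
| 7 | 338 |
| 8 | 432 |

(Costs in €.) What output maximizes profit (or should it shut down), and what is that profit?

q = 0 (shut down); profit = -€94

Compute π = P·q − TC at each output: q=0: -94; q=1: -108; q=2: -112; q=3: -111; q=4: -114; q=5: -125; q=6: -147; q=7: -191; q=8: -264.
Profit is highest at q = 0. Equivalently, the lowest AVC in the table is 104/4 ≈ €26 at q = 4, and P = €21 falls below it — price never covers variable cost, so the firm shuts down and loses only its fixed cost.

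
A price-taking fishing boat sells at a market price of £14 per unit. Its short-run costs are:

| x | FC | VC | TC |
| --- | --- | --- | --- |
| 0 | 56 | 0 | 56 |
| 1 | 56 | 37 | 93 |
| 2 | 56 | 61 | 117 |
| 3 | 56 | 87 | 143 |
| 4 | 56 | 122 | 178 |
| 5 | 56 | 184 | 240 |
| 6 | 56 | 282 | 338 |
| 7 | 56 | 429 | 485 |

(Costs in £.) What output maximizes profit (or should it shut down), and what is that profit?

Tabulate TR − TC: x=0: -56; x=1: -79; x=2: -89; x=3: -101; x=4: -122; x=5: -170; x=6: -254; x=7: -387.
Profit is highest at x = 0. Equivalently, the lowest AVC in the table is 87/3 ≈ £29 at x = 3, and P = £14 falls below it — price never covers variable cost, so the firm shuts down and loses only its fixed cost.

x = 0 (shut down); profit = -£56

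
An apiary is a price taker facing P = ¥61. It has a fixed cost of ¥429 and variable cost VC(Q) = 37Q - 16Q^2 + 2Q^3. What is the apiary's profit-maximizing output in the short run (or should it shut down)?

From TC, MC = TC'(Q) = 37 - 32Q + 6Q^2 and AVC = VC/Q = 37 - 16Q + 2Q^2.
The AVC parabola has its vertex at Q = 16/4 = 4, where AVC = 37 - 16·4 + 2·4^2 = ¥5.
P = ¥61 exceeds min AVC = ¥5, so the firm stays open.
Solving P = MC: -24 - 32Q + 6Q^2 = 0 ⇒ Q = -2/3 or 6. On the upward-sloping branch, Q* = 6.
Check: AVC at Q = 6 is ¥13 ≤ P, so revenue covers variable cost.
Profit = P·Q − TC = 61·6 − 507 = -¥141, a loss, but smaller than the ¥429 fixed cost the firm would lose by shutting down.

Produce at Q = 6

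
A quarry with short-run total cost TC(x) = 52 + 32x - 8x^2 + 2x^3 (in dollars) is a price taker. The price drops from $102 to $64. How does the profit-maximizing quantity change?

Output falls from 5 to 4

MC = 32 - 16x + 6x^2; the shutdown threshold is min AVC = $24 (at x = 2).
At P = $102 ≥ min AVC, set P = MC on the rising branch: x = 5.
At P = $64 ≥ min AVC, set P = MC: x = 4. The firm stays open but cuts output.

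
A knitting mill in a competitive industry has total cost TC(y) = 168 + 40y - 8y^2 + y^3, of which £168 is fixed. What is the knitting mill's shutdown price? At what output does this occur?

£24 per unit, at y = 4

Short-run supply begins at min AVC. From VC = 40y - 8y^2 + y^3, AVC = 40 - 8y + y^2.
At the minimum of AVC, MC = AVC. MC = 40 - 16y + 3y^2; setting MC = AVC gives 2y^2 - 8y = 0, so y = 4. min AVC = 24.
So the shutdown price is £24.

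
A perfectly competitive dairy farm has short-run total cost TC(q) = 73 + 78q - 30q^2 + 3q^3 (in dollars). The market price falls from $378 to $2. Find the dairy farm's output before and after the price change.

AVC = 78 - 30q + 3q^2, minimized at q = 5 where min AVC = $3. MC = 78 - 60q + 9q^2.
With P = $378 above the shutdown price, P = MC gives q = 10.
At P = $2 < min AVC = $3, price no longer covers variable cost at any output, so the firm shuts down: q = 0.

Output falls from 10 to 0 (the firm shuts down)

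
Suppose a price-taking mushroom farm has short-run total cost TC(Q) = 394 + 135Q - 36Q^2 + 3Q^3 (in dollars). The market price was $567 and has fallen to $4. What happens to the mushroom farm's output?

Output falls from 12 to 0 (the firm shuts down)

MC = 135 - 72Q + 9Q^2; the shutdown threshold is min AVC = $27 (at Q = 6).
With P = $567 above the shutdown price, P = MC gives Q = 12.
At P = $4 < min AVC = $27, price no longer covers variable cost at any output, so the firm shuts down: Q = 0.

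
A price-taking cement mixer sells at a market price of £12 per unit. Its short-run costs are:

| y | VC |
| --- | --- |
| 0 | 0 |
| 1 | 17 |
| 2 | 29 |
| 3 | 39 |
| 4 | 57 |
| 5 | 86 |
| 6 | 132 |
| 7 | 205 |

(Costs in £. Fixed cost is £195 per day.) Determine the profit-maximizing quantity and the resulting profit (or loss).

y = 0 (shut down); profit = -£195

Tabulate TR − TC: y=0: -195; y=1: -200; y=2: -200; y=3: -198; y=4: -204; y=5: -221; y=6: -255; y=7: -316.
Profit is highest at y = 0. Equivalently, the lowest AVC in the table is 39/3 ≈ £13 at y = 3, and P = £12 falls below it — price never covers variable cost, so the firm shuts down and loses only its fixed cost.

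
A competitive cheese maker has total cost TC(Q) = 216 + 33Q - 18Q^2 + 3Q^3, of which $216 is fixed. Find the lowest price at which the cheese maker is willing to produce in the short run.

$6 per unit

The firm shuts down when price falls below the minimum of average variable cost. AVC = VC/Q = 33 - 18Q + 3Q^2.
dAVC/dQ = -18 + 6Q = 0 gives Q = 3. min AVC = 33 - 18·3 + 3·3^2 = 6.
For P < $6 the firm produces nothing.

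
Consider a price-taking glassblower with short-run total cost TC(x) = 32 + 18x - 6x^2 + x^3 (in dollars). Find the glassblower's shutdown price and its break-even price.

Shutdown price = $9; break-even price = $18

AVC = 18 - 6x + x^2; minimized at x = 3, giving min AVC = $9. That is the shutdown price.
ATC = 32/x + 18 - 6x + x^2. Setting dATC/dx = −32/x^2 − 6 + 2x = 0 gives x = 4 (since 2·4^3 − 6·4^2 = 32).
min ATC = 32/4 + 18 − 6·4 + 4^2 = $18. That is the break-even price.
Between these two prices the firm operates at a loss; above $18 it earns a profit.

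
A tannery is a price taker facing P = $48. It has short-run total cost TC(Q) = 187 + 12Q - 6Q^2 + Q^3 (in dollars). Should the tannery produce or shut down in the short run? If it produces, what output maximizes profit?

Produce at Q = 6

Variable cost is VC = 12Q - 6Q^2 + Q^3, so AVC = VC/Q = 12 - 6Q + Q^2 and MC = dTC/dQ = 12 - 12Q + 3Q^2.
AVC is minimized where dAVC/dQ = -6 + 2Q = 0, at Q = 3; min AVC = 12 - 6·3 + 3^2 = $3.
Since P = $48 ≥ min AVC = $3, price covers variable cost and the firm should produce.
Set P = MC: 48 = 12 - 12Q + 3Q^2 → -36 - 12Q + 3Q^2 = 0. The roots are Q = -2 and Q = 6; the profit-maximizing output is on the rising part of MC, so Q* = 6.
Check: AVC at Q = 6 is $12 ≤ P, so revenue covers variable cost.
Profit = P·Q − TC = 48·6 − 259 = $29.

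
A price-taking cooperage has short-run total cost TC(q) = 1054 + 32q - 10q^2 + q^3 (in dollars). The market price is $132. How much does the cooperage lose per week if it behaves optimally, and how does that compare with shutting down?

Profit = -$54 at q = 10

AVC = 32 - 10q + q^2 has its minimum $7 at q = 5; price $132 clears that bar, so the firm operates.
With MC = 32 - 20q + 3q^2, P = MC on the upward-sloping part at q* = 10.
TR = 132·10 = 1320. TC = 1054 + 320 = 1374. Profit = 1320 − 1374 = -$54.
That loss of $54 beats the $1054 the firm would lose by shutting down; producing recovers $1000 of fixed cost.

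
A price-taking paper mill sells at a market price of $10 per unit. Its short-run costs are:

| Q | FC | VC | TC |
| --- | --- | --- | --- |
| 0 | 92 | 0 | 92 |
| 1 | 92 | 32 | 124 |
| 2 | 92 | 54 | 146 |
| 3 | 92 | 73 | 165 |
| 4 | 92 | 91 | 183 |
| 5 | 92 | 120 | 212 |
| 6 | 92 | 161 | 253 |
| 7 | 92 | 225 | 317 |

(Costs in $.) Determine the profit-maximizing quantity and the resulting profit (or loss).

Compute π = P·Q − TC at each output: Q=0: -92; Q=1: -114; Q=2: -126; Q=3: -135; Q=4: -143; Q=5: -162; Q=6: -193; Q=7: -247.
Profit is highest at Q = 0. Equivalently, the lowest AVC in the table is 91/4 ≈ $22.75 at Q = 4, and P = $10 falls below it — price never covers variable cost, so the firm shuts down and loses only its fixed cost.

Q = 0 (shut down); profit = -$92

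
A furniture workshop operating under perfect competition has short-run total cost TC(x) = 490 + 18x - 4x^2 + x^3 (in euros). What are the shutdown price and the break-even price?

Shutdown price = min AVC. AVC = 18 - 4x + x^2, with vertex at x = 2 and minimum €14.
ATC = 490/x + 18 - 4x + x^2. Setting dATC/dx = −490/x^2 − 4 + 2x = 0 gives x = 7 (since 2·7^3 − 4·7^2 = 490).
min ATC = 490/7 + 18 − 4·7 + 7^2 = €109. That is the break-even price.
Between these two prices the firm operates at a loss; above €109 it earns a profit.

Shutdown price = €14; break-even price = €109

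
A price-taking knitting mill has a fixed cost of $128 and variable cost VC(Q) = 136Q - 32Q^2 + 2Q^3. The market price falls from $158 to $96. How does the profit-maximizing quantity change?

MC = 136 - 64Q + 6Q^2; the shutdown threshold is min AVC = $8 (at Q = 8).
With P = $158 above the shutdown price, P = MC gives Q = 11.
At P = $96 ≥ min AVC, set P = MC: Q = 10. The firm stays open but cuts output.

Output falls from 11 to 10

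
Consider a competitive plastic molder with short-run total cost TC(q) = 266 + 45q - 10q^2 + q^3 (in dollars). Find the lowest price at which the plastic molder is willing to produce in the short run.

$20 per unit

The firm shuts down when price falls below the minimum of average variable cost. AVC = VC/q = 45 - 10q + q^2.
dAVC/dq = -10 + 2q = 0 gives q = 5. min AVC = 45 - 10·5 + 5^2 = 20.
So the shutdown price is $20.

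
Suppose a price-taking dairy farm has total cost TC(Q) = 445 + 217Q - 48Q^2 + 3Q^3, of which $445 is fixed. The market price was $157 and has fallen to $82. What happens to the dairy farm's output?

Output falls from 10 to 9

AVC = 217 - 48Q + 3Q^2, minimized at Q = 8 where min AVC = $25. MC = 217 - 96Q + 9Q^2.
With P = $157 above the shutdown price, P = MC gives Q = 10.
At P = $82 ≥ min AVC, set P = MC: Q = 9. The firm stays open but cuts output.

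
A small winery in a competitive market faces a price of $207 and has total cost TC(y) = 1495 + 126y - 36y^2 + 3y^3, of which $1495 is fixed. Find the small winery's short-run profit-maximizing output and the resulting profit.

Profit = -$37 at y = 9

AVC = 126 - 36y + 3y^2; min AVC = $18 at y = 6. Since P = $207 ≥ min AVC, the firm produces.
With MC = 126 - 72y + 9y^2, P = MC on the upward-sloping part at y* = 9.
TR = 207·9 = 1863. TC = 1495 + 405 = 1900. Profit = 1863 − 1900 = -$37.
Shutting down would mean losing the fixed cost of $1495, so operating at a loss of $37 is better by $1458.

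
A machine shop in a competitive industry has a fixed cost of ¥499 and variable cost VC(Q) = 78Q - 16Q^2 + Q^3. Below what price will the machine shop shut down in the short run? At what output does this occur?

¥14 per unit, at Q = 8

The shutdown price is the minimum of AVC. VC = 78Q - 16Q^2 + Q^3, so AVC = 78 - 16Q + Q^2.
dAVC/dQ = -16 + 2Q = 0 gives Q = 8. min AVC = 78 - 16·8 + 8^2 = 14.
For P < ¥14 the firm produces nothing.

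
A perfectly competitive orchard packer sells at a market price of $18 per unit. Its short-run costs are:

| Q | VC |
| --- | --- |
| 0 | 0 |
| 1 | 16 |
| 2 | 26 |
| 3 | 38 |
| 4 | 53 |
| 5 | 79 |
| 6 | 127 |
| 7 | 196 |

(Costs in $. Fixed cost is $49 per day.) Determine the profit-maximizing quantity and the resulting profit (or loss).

Q = 4; profit = -$30

Profit at each row (π = 18Q − TC): Q=0: -49; Q=1: -47; Q=2: -39; Q=3: -33; Q=4: -30; Q=5: -38; Q=6: -68; Q=7: -119.
Profit is maximized at Q = 4. AVC there is 53/4 = $13.25 ≤ P, so producing beats shutting down (which would give -$49).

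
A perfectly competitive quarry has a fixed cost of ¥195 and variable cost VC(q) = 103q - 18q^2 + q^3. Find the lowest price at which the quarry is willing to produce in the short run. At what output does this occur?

Short-run supply begins at min AVC. From VC = 103q - 18q^2 + q^3, AVC = 103 - 18q + q^2.
At the minimum of AVC, MC = AVC. MC = 103 - 36q + 3q^2; setting MC = AVC gives 2q^2 - 18q = 0, so q = 9. min AVC = 22.
For P < ¥22 the firm produces nothing.

¥22 per unit, at q = 9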